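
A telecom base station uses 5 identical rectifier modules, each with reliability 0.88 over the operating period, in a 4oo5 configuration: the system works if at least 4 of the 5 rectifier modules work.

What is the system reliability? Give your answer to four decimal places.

R = Σ_{i=4}^{5} C(5,i) p^i (1−p)^{5−i} with p = 0.88
C(5,4)·0.88^4·0.12^1 = 0.359817
C(5,5)·0.88^5·0.12^0 = 0.527732
Sum = 0.8875

0.8875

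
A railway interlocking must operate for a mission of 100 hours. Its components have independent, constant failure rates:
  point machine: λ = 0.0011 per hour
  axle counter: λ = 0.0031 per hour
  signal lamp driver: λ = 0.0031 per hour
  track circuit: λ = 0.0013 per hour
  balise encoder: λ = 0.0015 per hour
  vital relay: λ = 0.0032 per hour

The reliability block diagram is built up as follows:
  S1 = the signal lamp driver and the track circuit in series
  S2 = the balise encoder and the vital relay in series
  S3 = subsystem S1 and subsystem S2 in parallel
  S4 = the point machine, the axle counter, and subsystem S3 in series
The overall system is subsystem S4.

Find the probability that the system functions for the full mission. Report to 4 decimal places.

R(point machine) = exp(−0.0011 × 100) = 0.895834
R(axle counter) = exp(−0.0031 × 100) = 0.733447
R(signal lamp driver) = exp(−0.0031 × 100) = 0.733447
R(track circuit) = exp(−0.0013 × 100) = 0.878095
R(balise encoder) = exp(−0.0015 × 100) = 0.860708
R(vital relay) = exp(−0.0032 × 100) = 0.726149
Series (signal lamp driver and track circuit): 0.733447 × 0.878095 = 0.644036
Series (balise encoder and vital relay): 0.860708 × 0.726149 = 0.625002
Parallel ([0.644036] and [0.625002]): 1 − (1 − 0.644036)(1 − 0.625002) = 0.866514
Series (point machine, axle counter, and [0.866514]): 0.895834 × 0.733447 × 0.866514 = 0.5693

0.5693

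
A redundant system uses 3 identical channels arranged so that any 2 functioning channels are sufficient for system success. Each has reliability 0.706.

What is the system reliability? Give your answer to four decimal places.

0.7915

R = Σ_{i=2}^{3} C(3,i) p^i (1−p)^{3−i} with p = 0.706
C(3,2)·0.706^2·0.294^1 = 0.439621
C(3,3)·0.706^3·0.294^0 = 0.351896
Sum = 0.7915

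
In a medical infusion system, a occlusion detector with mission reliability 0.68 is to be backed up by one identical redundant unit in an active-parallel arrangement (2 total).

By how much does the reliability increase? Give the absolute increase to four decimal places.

R_before = 0.68
R_after = 1 − (1 − 0.68)^2 = 0.8976
ΔR = 0.8976 − 0.68 = 0.2176

0.2176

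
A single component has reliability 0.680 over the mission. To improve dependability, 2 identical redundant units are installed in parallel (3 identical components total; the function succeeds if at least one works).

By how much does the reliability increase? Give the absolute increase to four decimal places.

0.2872

R_before = 0.680
R_after = 1 − (1 − 0.680)^3 = 0.9672
ΔR = 0.9672 − 0.680 = 0.2872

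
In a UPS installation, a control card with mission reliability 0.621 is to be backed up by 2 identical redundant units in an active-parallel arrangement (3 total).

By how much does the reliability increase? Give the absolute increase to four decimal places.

R_before = 0.621
R_after = 1 − (1 − 0.621)^3 = 0.9456
ΔR = 0.9456 − 0.621 = 0.3246

0.3246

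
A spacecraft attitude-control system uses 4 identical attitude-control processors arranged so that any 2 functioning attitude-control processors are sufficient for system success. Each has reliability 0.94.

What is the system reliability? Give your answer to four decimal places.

R = Σ_{i=2}^{4} C(4,i) p^i (1−p)^{4−i} with p = 0.94
C(4,2)·0.94^2·0.06^2 = 0.019086
C(4,3)·0.94^3·0.06^1 = 0.199340
C(4,4)·0.94^4·0.06^0 = 0.780749
Sum = 0.9992

0.9992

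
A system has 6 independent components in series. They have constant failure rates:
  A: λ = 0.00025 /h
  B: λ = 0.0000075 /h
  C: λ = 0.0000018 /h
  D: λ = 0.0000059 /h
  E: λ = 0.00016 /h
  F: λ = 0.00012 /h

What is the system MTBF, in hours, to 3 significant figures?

1830

Series of exponential components: λ_sys = Σ λ_i
λ_sys = 0.00025 + 0.0000075 + 0.0000018 + 0.0000059 + 0.00016 + 0.00012 = 5.4520e-04 /h
MTBF = 1 / λ_sys = 1830 h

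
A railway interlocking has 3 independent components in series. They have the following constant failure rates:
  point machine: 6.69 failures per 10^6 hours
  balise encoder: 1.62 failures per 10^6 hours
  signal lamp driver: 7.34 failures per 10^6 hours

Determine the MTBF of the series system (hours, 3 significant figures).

63900

Series of exponential components: λ_sys = Σ λ_i
λ_sys = 0.00000669 + 0.00000162 + 0.00000734 = 1.5650e-05 /h
MTBF = 1 / λ_sys = 63900 h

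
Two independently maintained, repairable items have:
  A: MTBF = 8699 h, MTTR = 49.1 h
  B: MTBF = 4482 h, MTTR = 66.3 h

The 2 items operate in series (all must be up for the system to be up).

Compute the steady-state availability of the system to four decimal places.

0.9799

A(A) = MTBF/(MTBF+MTTR) = 8699/(8699+49.1) = 0.994387
A(B) = MTBF/(MTBF+MTTR) = 4482/(4482+66.3) = 0.985423
Series availability: 0.994387 × 0.985423 = 0.9799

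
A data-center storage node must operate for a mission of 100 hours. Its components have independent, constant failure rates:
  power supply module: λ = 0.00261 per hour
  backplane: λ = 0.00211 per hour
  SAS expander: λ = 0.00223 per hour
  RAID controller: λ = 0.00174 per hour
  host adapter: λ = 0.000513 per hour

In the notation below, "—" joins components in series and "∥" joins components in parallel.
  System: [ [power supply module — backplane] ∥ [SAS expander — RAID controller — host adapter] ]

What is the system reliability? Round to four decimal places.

R(power supply module) = exp(−0.00261 × 100) = 0.770281
R(backplane) = exp(−0.00211 × 100) = 0.809774
R(SAS expander) = exp(−0.00223 × 100) = 0.800115
R(RAID controller) = exp(−0.00174 × 100) = 0.840297
R(host adapter) = exp(−0.000513 × 100) = 0.949994
Series (power supply module and backplane): 0.770281 × 0.809774 = 0.623754
Series (SAS expander, RAID controller, and host adapter): 0.800115 × 0.840297 × 0.949994 = 0.638713
Parallel ([0.623754] and [0.638713]): 1 − (1 − 0.623754)(1 − 0.638713) = 0.8641

0.8641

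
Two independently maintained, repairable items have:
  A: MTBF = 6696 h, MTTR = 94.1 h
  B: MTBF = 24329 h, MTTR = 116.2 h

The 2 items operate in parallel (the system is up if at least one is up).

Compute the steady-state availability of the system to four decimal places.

A(A) = MTBF/(MTBF+MTTR) = 6696/(6696+94.1) = 0.986142
A(B) = MTBF/(MTBF+MTTR) = 24329/(24329+116.2) = 0.995247
Parallel availability: 1 − (1 − 0.986142)(1 − 0.995247) = 0.9999

0.9999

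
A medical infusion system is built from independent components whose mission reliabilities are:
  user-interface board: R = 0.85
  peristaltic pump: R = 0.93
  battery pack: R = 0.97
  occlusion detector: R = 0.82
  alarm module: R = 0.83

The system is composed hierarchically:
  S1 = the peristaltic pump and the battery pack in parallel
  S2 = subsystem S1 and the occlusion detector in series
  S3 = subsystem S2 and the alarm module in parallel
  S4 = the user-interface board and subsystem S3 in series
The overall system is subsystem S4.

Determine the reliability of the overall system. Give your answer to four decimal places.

0.8237

Parallel (peristaltic pump and battery pack): 1 − (1 − 0.930000)(1 − 0.970000) = 0.997900
Series ([0.997900] and occlusion detector): 0.997900 × 0.820000 = 0.818278
Parallel ([0.818278] and alarm module): 1 − (1 − 0.818278)(1 − 0.830000) = 0.969107
Series (user-interface board and [0.969107]): 0.850000 × 0.969107 = 0.8237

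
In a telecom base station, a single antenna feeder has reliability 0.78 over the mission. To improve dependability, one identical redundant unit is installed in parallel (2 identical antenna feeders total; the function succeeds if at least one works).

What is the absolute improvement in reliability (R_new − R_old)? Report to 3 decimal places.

R_before = 0.78
R_after = 1 − (1 − 0.78)^2 = 0.952
ΔR = 0.952 − 0.78 = 0.172

0.172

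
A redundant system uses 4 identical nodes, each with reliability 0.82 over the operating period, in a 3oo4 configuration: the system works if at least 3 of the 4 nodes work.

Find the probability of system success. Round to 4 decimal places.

0.8491

R = Σ_{i=3}^{4} C(4,i) p^i (1−p)^{4−i} with p = 0.82
C(4,3)·0.82^3·0.18^1 = 0.396985
C(4,4)·0.82^4·0.18^0 = 0.452122
Sum = 0.8491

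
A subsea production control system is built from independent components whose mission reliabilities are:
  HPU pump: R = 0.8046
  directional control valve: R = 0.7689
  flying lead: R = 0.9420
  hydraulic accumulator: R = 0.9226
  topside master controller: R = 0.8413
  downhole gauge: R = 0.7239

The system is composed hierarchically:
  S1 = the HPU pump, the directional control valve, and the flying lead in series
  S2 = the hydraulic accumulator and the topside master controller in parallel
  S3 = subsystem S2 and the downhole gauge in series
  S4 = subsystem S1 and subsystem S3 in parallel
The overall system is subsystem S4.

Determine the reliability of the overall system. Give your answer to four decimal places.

Series (HPU pump, directional control valve, and flying lead): 0.804600 × 0.768900 × 0.942000 = 0.582775
Parallel (hydraulic accumulator and topside master controller): 1 − (1 − 0.922600)(1 − 0.841300) = 0.987717
Series ([0.987717] and downhole gauge): 0.987717 × 0.723900 = 0.715008
Parallel ([0.582775] and [0.715008]): 1 − (1 − 0.582775)(1 − 0.715008) = 0.8811

0.8811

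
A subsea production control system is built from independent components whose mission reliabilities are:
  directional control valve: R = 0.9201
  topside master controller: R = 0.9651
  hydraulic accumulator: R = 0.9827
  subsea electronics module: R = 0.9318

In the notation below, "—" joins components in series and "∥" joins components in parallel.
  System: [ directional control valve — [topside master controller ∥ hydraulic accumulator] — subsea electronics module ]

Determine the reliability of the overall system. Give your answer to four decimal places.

Parallel (topside master controller and hydraulic accumulator): 1 − (1 − 0.965100)(1 − 0.982700) = 0.999396
Series (directional control valve, [0.999396], and subsea electronics module): 0.920100 × 0.999396 × 0.931800 = 0.8568

0.8568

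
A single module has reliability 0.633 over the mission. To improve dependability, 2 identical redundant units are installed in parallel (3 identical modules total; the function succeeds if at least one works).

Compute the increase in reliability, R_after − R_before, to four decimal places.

0.3176

R_before = 0.633
R_after = 1 − (1 − 0.633)^3 = 0.9506
ΔR = 0.9506 − 0.633 = 0.3176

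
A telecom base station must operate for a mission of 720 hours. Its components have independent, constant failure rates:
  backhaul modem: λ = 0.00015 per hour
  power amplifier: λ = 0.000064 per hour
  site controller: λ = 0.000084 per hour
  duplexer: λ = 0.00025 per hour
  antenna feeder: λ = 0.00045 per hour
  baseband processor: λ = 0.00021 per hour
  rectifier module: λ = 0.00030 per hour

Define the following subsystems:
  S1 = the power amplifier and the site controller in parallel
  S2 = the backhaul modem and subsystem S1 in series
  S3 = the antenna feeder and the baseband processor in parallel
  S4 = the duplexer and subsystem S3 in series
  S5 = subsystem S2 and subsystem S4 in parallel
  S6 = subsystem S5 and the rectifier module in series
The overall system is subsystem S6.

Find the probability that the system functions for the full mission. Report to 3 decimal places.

R(backhaul modem) = exp(−0.00015 × 720) = 0.89763
R(power amplifier) = exp(−0.000064 × 720) = 0.95497
R(site controller) = exp(−0.000084 × 720) = 0.94131
R(duplexer) = exp(−0.00025 × 720) = 0.83527
R(antenna feeder) = exp(−0.00045 × 720) = 0.72325
R(baseband processor) = exp(−0.00021 × 720) = 0.85968
R(rectifier module) = exp(−0.00030 × 720) = 0.80574
Parallel (power amplifier and site controller): 1 − (1 − 0.95497)(1 − 0.94131) = 0.99736
Series (backhaul modem and [0.99736]): 0.89763 × 0.99736 = 0.89526
Parallel (antenna feeder and baseband processor): 1 − (1 − 0.72325)(1 − 0.85968) = 0.96117
Series (duplexer and [0.96117]): 0.83527 × 0.96117 = 0.80284
Parallel ([0.89526] and [0.80284]): 1 − (1 − 0.89526)(1 − 0.80284) = 0.97935
Series ([0.97935] and rectifier module): 0.97935 × 0.80574 = 0.789

0.789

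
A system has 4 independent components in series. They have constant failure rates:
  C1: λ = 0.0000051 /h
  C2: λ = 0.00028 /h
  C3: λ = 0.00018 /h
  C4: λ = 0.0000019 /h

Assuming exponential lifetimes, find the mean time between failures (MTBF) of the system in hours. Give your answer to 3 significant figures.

Series of exponential components: λ_sys = Σ λ_i
λ_sys = 0.0000051 + 0.00028 + 0.00018 + 0.0000019 = 4.6700e-04 /h
MTBF = 1 / λ_sys = 2140 h

2140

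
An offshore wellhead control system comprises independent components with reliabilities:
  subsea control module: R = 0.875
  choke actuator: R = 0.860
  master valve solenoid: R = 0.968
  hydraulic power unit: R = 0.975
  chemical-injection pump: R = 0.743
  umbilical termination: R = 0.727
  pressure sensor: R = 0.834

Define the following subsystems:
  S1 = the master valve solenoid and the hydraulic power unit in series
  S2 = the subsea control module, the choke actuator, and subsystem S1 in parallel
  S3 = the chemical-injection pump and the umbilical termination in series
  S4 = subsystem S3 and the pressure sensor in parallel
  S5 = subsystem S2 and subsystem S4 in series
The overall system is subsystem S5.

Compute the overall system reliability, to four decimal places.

0.9228

Series (master valve solenoid and hydraulic power unit): 0.968000 × 0.975000 = 0.943800
Parallel (subsea control module, choke actuator, and [0.943800]): 1 − (1 − 0.875000)(1 − 0.860000)(1 − 0.943800) = 0.999017
Series (chemical-injection pump and umbilical termination): 0.743000 × 0.727000 = 0.540161
Parallel ([0.540161] and pressure sensor): 1 − (1 − 0.540161)(1 − 0.834000) = 0.923667
Series ([0.999017] and [0.923667]): 0.999017 × 0.923667 = 0.9228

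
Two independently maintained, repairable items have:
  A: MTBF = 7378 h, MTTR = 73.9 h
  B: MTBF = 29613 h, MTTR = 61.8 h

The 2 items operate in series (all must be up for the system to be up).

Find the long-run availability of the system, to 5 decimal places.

A(A) = MTBF/(MTBF+MTTR) = 7378/(7378+73.9) = 0.990083
A(B) = MTBF/(MTBF+MTTR) = 29613/(29613+61.8) = 0.997917
Series availability: 0.990083 × 0.997917 = 0.98802

0.98802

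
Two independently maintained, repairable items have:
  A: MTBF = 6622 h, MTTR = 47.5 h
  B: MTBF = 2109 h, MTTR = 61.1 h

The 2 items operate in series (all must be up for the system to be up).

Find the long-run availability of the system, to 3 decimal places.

0.965

A(A) = MTBF/(MTBF+MTTR) = 6622/(6622+47.5) = 0.992878
A(B) = MTBF/(MTBF+MTTR) = 2109/(2109+61.1) = 0.971845
Series availability: 0.992878 × 0.971845 = 0.965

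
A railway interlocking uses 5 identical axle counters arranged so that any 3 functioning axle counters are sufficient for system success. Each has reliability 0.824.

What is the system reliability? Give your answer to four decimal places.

R = Σ_{i=3}^{5} C(5,i) p^i (1−p)^{5−i} with p = 0.824
C(5,3)·0.824^3·0.176^2 = 0.173303
C(5,4)·0.824^4·0.176^1 = 0.405687
C(5,5)·0.824^5·0.176^0 = 0.379871
Sum = 0.9589

0.9589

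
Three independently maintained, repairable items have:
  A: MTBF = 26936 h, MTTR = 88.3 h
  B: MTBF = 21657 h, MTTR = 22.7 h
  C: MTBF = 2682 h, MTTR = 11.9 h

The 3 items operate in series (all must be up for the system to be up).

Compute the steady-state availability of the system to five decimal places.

A(A) = MTBF/(MTBF+MTTR) = 26936/(26936+88.3) = 0.996733
A(B) = MTBF/(MTBF+MTTR) = 21657/(21657+22.7) = 0.998953
A(C) = MTBF/(MTBF+MTTR) = 2682/(2682+11.9) = 0.995583
Series availability: 0.996733 × 0.998953 × 0.995583 = 0.99129

0.99129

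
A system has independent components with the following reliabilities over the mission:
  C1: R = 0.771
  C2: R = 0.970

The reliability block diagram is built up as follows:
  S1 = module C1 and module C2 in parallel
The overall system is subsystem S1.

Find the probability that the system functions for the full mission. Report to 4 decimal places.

Parallel (C1 and C2): 1 − (1 − 0.771000)(1 − 0.970000) = 0.9931

0.9931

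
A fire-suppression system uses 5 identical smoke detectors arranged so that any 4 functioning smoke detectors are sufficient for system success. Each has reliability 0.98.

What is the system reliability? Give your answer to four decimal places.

0.9962

R = Σ_{i=4}^{5} C(5,i) p^i (1−p)^{5−i} with p = 0.98
C(5,4)·0.98^4·0.02^1 = 0.092237
C(5,5)·0.98^5·0.02^0 = 0.903921
Sum = 0.9962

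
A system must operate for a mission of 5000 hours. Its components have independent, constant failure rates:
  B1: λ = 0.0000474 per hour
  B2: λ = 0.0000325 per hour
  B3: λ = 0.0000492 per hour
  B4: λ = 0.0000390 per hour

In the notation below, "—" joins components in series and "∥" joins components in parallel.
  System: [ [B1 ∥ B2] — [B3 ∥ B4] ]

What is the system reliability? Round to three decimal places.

R(B1) = exp(−0.0000474 × 5000) = 0.78899
R(B2) = exp(−0.0000325 × 5000) = 0.85002
R(B3) = exp(−0.0000492 × 5000) = 0.78192
R(B4) = exp(−0.0000390 × 5000) = 0.82283
Parallel (B1 and B2): 1 − (1 − 0.78899)(1 − 0.85002) = 0.96835
Parallel (B3 and B4): 1 − (1 − 0.78192)(1 − 0.82283) = 0.96136
Series ([0.96835] and [0.96136]): 0.96835 × 0.96136 = 0.931

0.931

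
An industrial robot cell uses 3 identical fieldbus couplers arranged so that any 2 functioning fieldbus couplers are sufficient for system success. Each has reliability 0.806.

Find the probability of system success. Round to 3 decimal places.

R = Σ_{i=2}^{3} C(3,i) p^i (1−p)^{3−i} with p = 0.806
C(3,2)·0.806^2·0.194^1 = 0.37809
C(3,3)·0.806^3·0.194^0 = 0.52361
Sum = 0.902

0.902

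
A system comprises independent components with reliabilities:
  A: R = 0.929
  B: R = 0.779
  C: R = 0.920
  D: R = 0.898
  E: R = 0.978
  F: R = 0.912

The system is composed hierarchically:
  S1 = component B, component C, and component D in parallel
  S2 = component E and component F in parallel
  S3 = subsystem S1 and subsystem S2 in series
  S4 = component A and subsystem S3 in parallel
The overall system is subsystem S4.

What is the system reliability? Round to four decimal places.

0.9997

Parallel (B, C, and D): 1 − (1 − 0.779000)(1 − 0.920000)(1 − 0.898000) = 0.998197
Parallel (E and F): 1 − (1 − 0.978000)(1 − 0.912000) = 0.998064
Series ([0.998197] and [0.998064]): 0.998197 × 0.998064 = 0.996264
Parallel (A and [0.996264]): 1 − (1 − 0.929000)(1 − 0.996264) = 0.9997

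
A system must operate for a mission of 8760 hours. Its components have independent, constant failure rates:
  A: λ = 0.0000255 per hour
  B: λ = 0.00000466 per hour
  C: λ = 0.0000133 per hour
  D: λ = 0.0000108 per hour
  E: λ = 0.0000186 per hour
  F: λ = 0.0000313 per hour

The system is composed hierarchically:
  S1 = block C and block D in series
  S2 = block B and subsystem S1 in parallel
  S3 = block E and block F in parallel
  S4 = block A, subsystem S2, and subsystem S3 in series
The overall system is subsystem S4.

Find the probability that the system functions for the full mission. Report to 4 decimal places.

R(A) = exp(−0.0000255 × 8760) = 0.799811
R(B) = exp(−0.00000466 × 8760) = 0.960000
R(C) = exp(−0.0000133 × 8760) = 0.890023
R(D) = exp(−0.0000108 × 8760) = 0.909729
R(E) = exp(−0.0000186 × 8760) = 0.849646
R(F) = exp(−0.0000313 × 8760) = 0.760189
Series (C and D): 0.890023 × 0.909729 = 0.809680
Parallel (B and [0.809680]): 1 − (1 − 0.960000)(1 − 0.809680) = 0.992387
Parallel (E and F): 1 − (1 − 0.849646)(1 − 0.760189) = 0.963943
Series (A, [0.992387], and [0.963943]): 0.799811 × 0.992387 × 0.963943 = 0.7651

0.7651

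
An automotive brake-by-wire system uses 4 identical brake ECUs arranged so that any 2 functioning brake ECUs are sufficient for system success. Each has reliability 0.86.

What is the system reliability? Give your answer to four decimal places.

R = Σ_{i=2}^{4} C(4,i) p^i (1−p)^{4−i} with p = 0.86
C(4,2)·0.86^2·0.14^2 = 0.086977
C(4,3)·0.86^3·0.14^1 = 0.356191
C(4,4)·0.86^4·0.14^0 = 0.547008
Sum = 0.9902

0.9902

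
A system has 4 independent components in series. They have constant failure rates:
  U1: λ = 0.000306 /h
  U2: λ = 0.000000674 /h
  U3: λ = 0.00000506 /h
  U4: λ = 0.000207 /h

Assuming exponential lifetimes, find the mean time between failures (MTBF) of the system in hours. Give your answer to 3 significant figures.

Series of exponential components: λ_sys = Σ λ_i
λ_sys = 0.000306 + 0.000000674 + 0.00000506 + 0.000207 = 5.1873e-04 /h
MTBF = 1 / λ_sys = 1930 h

1930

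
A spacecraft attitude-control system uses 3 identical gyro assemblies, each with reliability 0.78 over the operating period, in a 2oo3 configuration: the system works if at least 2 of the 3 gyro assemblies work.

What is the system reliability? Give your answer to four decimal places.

R = Σ_{i=2}^{3} C(3,i) p^i (1−p)^{3−i} with p = 0.78
C(3,2)·0.78^2·0.22^1 = 0.401544
C(3,3)·0.78^3·0.22^0 = 0.474552
Sum = 0.8761

0.8761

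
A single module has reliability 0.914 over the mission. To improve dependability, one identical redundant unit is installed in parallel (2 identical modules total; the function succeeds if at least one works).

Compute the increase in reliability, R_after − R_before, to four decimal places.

R_before = 0.914
R_after = 1 − (1 − 0.914)^2 = 0.9926
ΔR = 0.9926 − 0.914 = 0.0786

0.0786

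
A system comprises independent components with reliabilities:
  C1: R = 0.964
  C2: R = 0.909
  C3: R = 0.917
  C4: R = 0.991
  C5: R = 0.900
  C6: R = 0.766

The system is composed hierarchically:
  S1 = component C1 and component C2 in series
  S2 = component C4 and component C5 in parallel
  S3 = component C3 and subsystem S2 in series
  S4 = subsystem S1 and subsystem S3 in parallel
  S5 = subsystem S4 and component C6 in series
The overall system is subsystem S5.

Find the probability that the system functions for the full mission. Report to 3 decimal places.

0.758

Series (C1 and C2): 0.96400 × 0.90900 = 0.87628
Parallel (C4 and C5): 1 − (1 − 0.99100)(1 − 0.90000) = 0.99910
Series (C3 and [0.99910]): 0.91700 × 0.99910 = 0.91617
Parallel ([0.87628] and [0.91617]): 1 − (1 − 0.87628)(1 − 0.91617) = 0.98963
Series ([0.98963] and C6): 0.98963 × 0.76600 = 0.758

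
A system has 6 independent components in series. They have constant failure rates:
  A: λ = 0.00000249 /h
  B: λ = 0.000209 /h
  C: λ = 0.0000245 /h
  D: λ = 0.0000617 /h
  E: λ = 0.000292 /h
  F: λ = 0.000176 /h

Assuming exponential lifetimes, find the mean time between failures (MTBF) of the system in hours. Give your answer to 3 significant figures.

Series of exponential components: λ_sys = Σ λ_i
λ_sys = 0.00000249 + 0.000209 + 0.0000245 + 0.0000617 + 0.000292 + 0.000176 = 7.6569e-04 /h
MTBF = 1 / λ_sys = 1310 h

1310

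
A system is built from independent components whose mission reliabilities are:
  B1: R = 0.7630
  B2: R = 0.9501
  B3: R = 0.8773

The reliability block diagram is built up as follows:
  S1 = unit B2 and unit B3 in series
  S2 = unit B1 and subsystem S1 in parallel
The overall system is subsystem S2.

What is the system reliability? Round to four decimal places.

0.9605

Series (B2 and B3): 0.950100 × 0.877300 = 0.833523
Parallel (B1 and [0.833523]): 1 − (1 − 0.763000)(1 − 0.833523) = 0.9605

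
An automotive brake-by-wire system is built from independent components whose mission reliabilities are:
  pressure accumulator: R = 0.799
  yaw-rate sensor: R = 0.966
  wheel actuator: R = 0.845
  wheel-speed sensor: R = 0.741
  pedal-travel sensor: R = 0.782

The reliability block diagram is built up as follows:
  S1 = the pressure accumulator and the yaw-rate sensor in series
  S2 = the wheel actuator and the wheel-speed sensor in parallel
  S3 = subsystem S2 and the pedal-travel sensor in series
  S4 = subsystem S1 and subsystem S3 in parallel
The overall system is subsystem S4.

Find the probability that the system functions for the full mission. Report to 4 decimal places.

0.9431

Series (pressure accumulator and yaw-rate sensor): 0.799000 × 0.966000 = 0.771834
Parallel (wheel actuator and wheel-speed sensor): 1 − (1 − 0.845000)(1 − 0.741000) = 0.959855
Series ([0.959855] and pedal-travel sensor): 0.959855 × 0.782000 = 0.750607
Parallel ([0.771834] and [0.750607]): 1 − (1 − 0.771834)(1 − 0.750607) = 0.9431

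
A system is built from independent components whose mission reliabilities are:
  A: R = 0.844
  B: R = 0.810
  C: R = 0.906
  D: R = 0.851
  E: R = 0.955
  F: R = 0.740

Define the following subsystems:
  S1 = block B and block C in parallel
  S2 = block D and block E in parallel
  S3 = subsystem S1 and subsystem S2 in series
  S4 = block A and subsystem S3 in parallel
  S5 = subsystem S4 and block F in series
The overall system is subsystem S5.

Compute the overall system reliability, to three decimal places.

Parallel (B and C): 1 − (1 − 0.81000)(1 − 0.90600) = 0.98214
Parallel (D and E): 1 − (1 − 0.85100)(1 − 0.95500) = 0.99330
Series ([0.98214] and [0.99330]): 0.98214 × 0.99330 = 0.97556
Parallel (A and [0.97556]): 1 − (1 − 0.84400)(1 − 0.97556) = 0.99619
Series ([0.99619] and F): 0.99619 × 0.74000 = 0.737

0.737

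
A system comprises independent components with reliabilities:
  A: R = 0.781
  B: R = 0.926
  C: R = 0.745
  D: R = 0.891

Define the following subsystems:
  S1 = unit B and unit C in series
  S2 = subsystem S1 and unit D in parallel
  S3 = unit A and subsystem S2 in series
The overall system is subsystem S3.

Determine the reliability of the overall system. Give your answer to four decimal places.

0.7546

Series (B and C): 0.926000 × 0.745000 = 0.689870
Parallel ([0.689870] and D): 1 − (1 − 0.689870)(1 − 0.891000) = 0.966196
Series (A and [0.966196]): 0.781000 × 0.966196 = 0.7546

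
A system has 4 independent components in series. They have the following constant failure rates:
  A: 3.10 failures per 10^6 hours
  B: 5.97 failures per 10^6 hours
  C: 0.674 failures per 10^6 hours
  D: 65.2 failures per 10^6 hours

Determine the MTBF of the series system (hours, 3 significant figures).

Series of exponential components: λ_sys = Σ λ_i
λ_sys = 0.00000310 + 0.00000597 + 0.000000674 + 0.0000652 = 7.4944e-05 /h
MTBF = 1 / λ_sys = 13300 h

13300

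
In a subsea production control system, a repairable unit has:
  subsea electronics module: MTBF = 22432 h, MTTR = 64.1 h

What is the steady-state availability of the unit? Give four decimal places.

A(subsea electronics module) = MTBF/(MTBF+MTTR) = 22432/(22432+64.1) = 0.9972

0.9972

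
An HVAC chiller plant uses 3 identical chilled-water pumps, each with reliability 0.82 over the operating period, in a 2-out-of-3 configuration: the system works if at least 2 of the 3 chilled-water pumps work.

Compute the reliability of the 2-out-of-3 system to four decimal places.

R = Σ_{i=2}^{3} C(3,i) p^i (1−p)^{3−i} with p = 0.82
C(3,2)·0.82^2·0.18^1 = 0.363096
C(3,3)·0.82^3·0.18^0 = 0.551368
Sum = 0.9145

0.9145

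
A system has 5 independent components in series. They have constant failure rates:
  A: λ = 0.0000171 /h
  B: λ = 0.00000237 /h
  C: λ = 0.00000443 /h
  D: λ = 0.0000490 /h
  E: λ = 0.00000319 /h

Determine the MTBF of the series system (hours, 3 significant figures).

13100

Series of exponential components: λ_sys = Σ λ_i
λ_sys = 0.0000171 + 0.00000237 + 0.00000443 + 0.0000490 + 0.00000319 = 7.6090e-05 /h
MTBF = 1 / λ_sys = 13100 h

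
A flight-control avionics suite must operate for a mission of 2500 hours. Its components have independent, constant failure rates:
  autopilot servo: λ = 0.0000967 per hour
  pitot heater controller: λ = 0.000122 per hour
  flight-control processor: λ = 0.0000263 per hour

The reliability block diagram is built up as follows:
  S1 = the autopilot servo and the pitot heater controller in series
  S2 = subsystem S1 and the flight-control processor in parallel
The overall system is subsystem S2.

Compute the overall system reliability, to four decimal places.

R(autopilot servo) = exp(−0.0000967 × 2500) = 0.785252
R(pitot heater controller) = exp(−0.000122 × 2500) = 0.737123
R(flight-control processor) = exp(−0.0000263 × 2500) = 0.936365
Series (autopilot servo and pitot heater controller): 0.785252 × 0.737123 = 0.578827
Parallel ([0.578827] and flight-control processor): 1 − (1 − 0.578827)(1 − 0.936365) = 0.9732

0.9732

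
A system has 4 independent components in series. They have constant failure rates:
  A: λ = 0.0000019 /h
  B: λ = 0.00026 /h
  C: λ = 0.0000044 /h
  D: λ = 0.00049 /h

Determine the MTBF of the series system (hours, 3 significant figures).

1320

Series of exponential components: λ_sys = Σ λ_i
λ_sys = 0.0000019 + 0.00026 + 0.0000044 + 0.00049 = 7.5630e-04 /h
MTBF = 1 / λ_sys = 1320 h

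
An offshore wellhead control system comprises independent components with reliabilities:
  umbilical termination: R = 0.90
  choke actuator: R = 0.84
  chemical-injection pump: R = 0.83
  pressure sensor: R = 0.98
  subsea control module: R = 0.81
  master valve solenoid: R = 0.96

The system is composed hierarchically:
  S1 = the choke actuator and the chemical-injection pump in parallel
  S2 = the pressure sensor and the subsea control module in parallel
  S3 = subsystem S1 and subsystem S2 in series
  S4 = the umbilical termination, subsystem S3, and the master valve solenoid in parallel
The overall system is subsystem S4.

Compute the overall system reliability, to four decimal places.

Parallel (choke actuator and chemical-injection pump): 1 − (1 − 0.840000)(1 − 0.830000) = 0.972800
Parallel (pressure sensor and subsea control module): 1 − (1 − 0.980000)(1 − 0.810000) = 0.996200
Series ([0.972800] and [0.996200]): 0.972800 × 0.996200 = 0.969103
Parallel (umbilical termination, [0.969103], and master valve solenoid): 1 − (1 − 0.900000)(1 − 0.969103)(1 − 0.960000) = 0.9999

0.9999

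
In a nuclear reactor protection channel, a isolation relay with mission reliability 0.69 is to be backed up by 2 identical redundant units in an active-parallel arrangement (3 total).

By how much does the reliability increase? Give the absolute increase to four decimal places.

R_before = 0.69
R_after = 1 − (1 − 0.69)^3 = 0.9702
ΔR = 0.9702 − 0.69 = 0.2802

0.2802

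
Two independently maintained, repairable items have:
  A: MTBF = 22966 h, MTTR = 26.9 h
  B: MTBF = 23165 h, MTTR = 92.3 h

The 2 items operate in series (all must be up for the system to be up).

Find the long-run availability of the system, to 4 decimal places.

A(A) = MTBF/(MTBF+MTTR) = 22966/(22966+26.9) = 0.998830
A(B) = MTBF/(MTBF+MTTR) = 23165/(23165+92.3) = 0.996031
Series availability: 0.998830 × 0.996031 = 0.9949

0.9949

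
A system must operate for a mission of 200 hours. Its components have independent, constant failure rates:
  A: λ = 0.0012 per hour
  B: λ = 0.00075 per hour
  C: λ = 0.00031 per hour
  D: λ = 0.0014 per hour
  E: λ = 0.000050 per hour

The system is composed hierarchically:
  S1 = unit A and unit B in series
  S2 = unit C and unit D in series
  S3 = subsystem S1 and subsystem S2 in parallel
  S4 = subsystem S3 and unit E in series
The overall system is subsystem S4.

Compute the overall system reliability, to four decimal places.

R(A) = exp(−0.0012 × 200) = 0.786628
R(B) = exp(−0.00075 × 200) = 0.860708
R(C) = exp(−0.00031 × 200) = 0.939883
R(D) = exp(−0.0014 × 200) = 0.755784
R(E) = exp(−0.000050 × 200) = 0.990050
Series (A and B): 0.786628 × 0.860708 = 0.677057
Series (C and D): 0.939883 × 0.755784 = 0.710349
Parallel ([0.677057] and [0.710349]): 1 − (1 − 0.677057)(1 − 0.710349) = 0.906459
Series ([0.906459] and E): 0.906459 × 0.990050 = 0.8974

0.8974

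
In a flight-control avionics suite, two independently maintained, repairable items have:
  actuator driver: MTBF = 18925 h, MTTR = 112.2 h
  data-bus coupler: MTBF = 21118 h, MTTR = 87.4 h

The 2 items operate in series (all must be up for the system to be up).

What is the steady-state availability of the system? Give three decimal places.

0.990

A(actuator driver) = MTBF/(MTBF+MTTR) = 18925/(18925+112.2) = 0.994106
A(data-bus coupler) = MTBF/(MTBF+MTTR) = 21118/(21118+87.4) = 0.995878
Series availability: 0.994106 × 0.995878 = 0.990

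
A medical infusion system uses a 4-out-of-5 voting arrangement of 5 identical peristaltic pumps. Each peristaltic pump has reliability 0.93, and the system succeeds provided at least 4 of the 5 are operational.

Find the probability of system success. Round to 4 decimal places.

R = Σ_{i=4}^{5} C(5,i) p^i (1−p)^{5−i} with p = 0.93
C(5,4)·0.93^4·0.07^1 = 0.261818
C(5,5)·0.93^5·0.07^0 = 0.695688
Sum = 0.9575

0.9575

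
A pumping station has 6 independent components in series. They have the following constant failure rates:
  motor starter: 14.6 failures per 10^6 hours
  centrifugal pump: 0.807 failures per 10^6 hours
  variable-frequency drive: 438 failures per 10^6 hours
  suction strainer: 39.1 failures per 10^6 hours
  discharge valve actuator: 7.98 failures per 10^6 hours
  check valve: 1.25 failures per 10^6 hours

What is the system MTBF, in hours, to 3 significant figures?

Series of exponential components: λ_sys = Σ λ_i
λ_sys = 0.0000146 + 0.000000807 + 0.000438 + 0.0000391 + 0.00000798 + 0.00000125 = 5.0174e-04 /h
MTBF = 1 / λ_sys = 1990 h

1990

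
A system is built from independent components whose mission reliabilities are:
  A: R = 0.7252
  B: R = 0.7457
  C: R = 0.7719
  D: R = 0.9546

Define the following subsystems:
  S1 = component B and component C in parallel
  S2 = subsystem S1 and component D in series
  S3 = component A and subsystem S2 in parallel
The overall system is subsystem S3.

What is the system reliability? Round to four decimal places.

Parallel (B and C): 1 − (1 − 0.745700)(1 − 0.771900) = 0.941994
Series ([0.941994] and D): 0.941994 × 0.954600 = 0.899227
Parallel (A and [0.899227]): 1 − (1 − 0.725200)(1 − 0.899227) = 0.9723

0.9723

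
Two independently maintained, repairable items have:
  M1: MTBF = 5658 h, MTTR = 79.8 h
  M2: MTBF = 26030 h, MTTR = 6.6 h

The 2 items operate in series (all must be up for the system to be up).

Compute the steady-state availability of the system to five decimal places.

0.98584

A(M1) = MTBF/(MTBF+MTTR) = 5658/(5658+79.8) = 0.986092
A(M2) = MTBF/(MTBF+MTTR) = 26030/(26030+6.6) = 0.999747
Series availability: 0.986092 × 0.999747 = 0.98584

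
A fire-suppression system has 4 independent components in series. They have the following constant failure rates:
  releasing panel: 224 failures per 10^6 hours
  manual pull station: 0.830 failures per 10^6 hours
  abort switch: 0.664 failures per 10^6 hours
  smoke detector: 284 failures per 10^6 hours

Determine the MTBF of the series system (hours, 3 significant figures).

Series of exponential components: λ_sys = Σ λ_i
λ_sys = 0.000224 + 0.000000830 + 0.000000664 + 0.000284 = 5.0949e-04 /h
MTBF = 1 / λ_sys = 1960 h

1960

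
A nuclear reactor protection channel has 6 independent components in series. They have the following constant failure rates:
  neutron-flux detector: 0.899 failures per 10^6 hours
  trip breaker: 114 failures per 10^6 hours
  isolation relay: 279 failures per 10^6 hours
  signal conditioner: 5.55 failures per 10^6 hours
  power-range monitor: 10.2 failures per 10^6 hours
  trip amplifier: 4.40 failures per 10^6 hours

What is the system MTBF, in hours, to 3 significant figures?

Series of exponential components: λ_sys = Σ λ_i
λ_sys = 0.000000899 + 0.000114 + 0.000279 + 0.00000555 + 0.0000102 + 0.00000440 = 4.1405e-04 /h
MTBF = 1 / λ_sys = 2420 h

2420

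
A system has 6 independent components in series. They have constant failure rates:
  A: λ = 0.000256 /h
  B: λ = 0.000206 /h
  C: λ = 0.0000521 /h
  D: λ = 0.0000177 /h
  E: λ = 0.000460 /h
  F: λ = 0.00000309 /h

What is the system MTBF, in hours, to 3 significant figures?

1010

Series of exponential components: λ_sys = Σ λ_i
λ_sys = 0.000256 + 0.000206 + 0.0000521 + 0.0000177 + 0.000460 + 0.00000309 = 9.9489e-04 /h
MTBF = 1 / λ_sys = 1010 h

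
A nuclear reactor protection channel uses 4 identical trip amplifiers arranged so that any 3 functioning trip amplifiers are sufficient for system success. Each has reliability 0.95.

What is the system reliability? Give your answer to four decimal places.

R = Σ_{i=3}^{4} C(4,i) p^i (1−p)^{4−i} with p = 0.95
C(4,3)·0.95^3·0.05^1 = 0.171475
C(4,4)·0.95^4·0.05^0 = 0.814506
Sum = 0.9860

0.9860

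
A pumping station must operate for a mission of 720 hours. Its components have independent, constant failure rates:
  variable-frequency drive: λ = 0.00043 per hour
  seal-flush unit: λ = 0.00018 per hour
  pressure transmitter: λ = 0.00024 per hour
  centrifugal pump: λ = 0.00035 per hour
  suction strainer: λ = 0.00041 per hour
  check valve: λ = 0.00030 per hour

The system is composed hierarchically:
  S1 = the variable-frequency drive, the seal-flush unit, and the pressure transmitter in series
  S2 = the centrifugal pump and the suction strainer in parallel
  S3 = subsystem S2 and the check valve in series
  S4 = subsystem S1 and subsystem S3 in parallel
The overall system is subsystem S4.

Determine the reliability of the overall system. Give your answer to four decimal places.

0.8901

R(variable-frequency drive) = exp(−0.00043 × 720) = 0.733740
R(seal-flush unit) = exp(−0.00018 × 720) = 0.878447
R(pressure transmitter) = exp(−0.00024 × 720) = 0.841306
R(centrifugal pump) = exp(−0.00035 × 720) = 0.777245
R(suction strainer) = exp(−0.00041 × 720) = 0.744383
R(check valve) = exp(−0.00030 × 720) = 0.805735
Series (variable-frequency drive, seal-flush unit, and pressure transmitter): 0.733740 × 0.878447 × 0.841306 = 0.542265
Parallel (centrifugal pump and suction strainer): 1 − (1 − 0.777245)(1 − 0.744383) = 0.943060
Series ([0.943060] and check valve): 0.943060 × 0.805735 = 0.759856
Parallel ([0.542265] and [0.759856]): 1 − (1 − 0.542265)(1 − 0.759856) = 0.8901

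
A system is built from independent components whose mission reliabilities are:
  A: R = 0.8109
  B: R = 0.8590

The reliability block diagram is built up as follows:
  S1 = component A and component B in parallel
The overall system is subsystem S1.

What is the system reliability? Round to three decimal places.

Parallel (A and B): 1 − (1 − 0.81090)(1 − 0.85900) = 0.973

0.973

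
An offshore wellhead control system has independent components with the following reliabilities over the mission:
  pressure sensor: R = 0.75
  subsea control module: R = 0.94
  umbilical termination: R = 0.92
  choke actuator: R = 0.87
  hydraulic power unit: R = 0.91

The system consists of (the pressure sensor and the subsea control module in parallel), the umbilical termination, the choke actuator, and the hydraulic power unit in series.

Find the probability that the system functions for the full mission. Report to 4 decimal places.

Parallel (pressure sensor and subsea control module): 1 − (1 − 0.750000)(1 − 0.940000) = 0.985000
Series ([0.985000], umbilical termination, choke actuator, and hydraulic power unit): 0.985000 × 0.920000 × 0.870000 × 0.910000 = 0.7174

0.7174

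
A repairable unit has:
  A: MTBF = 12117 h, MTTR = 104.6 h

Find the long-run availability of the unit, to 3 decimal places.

A(A) = MTBF/(MTBF+MTTR) = 12117/(12117+104.6) = 0.991

0.991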